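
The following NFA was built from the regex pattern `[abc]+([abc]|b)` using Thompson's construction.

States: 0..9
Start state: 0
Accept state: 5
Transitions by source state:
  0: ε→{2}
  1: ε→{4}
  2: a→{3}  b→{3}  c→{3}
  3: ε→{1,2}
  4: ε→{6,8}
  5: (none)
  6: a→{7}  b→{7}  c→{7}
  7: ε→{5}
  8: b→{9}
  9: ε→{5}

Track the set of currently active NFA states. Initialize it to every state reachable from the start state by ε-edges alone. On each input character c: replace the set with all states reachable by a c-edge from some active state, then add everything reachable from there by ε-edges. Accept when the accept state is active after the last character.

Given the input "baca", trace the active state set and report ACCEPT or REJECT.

S₀ = ε-closure({0}) = {0,2}
'b' @ 1: {1,2,3,4,6,8}
'a' @ 2: {1,2,3,4,5,6,7,8}  (accept∈set)
'c' @ 3: {1,2,3,4,5,6,7,8}  (accept∈set)
'a' @ 4: {1,2,3,4,5,6,7,8}  (accept∈set)
final: {1,2,3,4,5,6,7,8}; accept 5 in set

Answer: ACCEPT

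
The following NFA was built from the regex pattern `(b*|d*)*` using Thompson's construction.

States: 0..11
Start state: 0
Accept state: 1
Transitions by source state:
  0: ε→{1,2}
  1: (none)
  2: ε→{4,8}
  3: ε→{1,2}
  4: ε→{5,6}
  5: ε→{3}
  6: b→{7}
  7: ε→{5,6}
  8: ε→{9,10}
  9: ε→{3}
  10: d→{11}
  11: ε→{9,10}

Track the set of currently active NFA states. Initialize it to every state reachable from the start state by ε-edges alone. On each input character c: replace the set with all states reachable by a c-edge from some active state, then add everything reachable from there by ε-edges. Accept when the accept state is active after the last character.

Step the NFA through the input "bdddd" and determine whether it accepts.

S₀ = ε-closure({0}) = {0,1,2,3,4,5,6,8,9,10}
'b' @ 1: {1,2,3,4,5,6,7,8,9,10}  ✓accept
'd' @ 2: {1,2,3,4,5,6,8,9,10,11}  ✓accept
'd' @ 3: {1,2,3,4,5,6,8,9,10,11}  ✓accept
'd' @ 4: {1,2,3,4,5,6,8,9,10,11}  ✓accept
'd' @ 5: {1,2,3,4,5,6,8,9,10,11}  ✓accept
after full input: {1,2,3,4,5,6,8,9,10,11}  (accept=1 in)

Answer: ACCEPT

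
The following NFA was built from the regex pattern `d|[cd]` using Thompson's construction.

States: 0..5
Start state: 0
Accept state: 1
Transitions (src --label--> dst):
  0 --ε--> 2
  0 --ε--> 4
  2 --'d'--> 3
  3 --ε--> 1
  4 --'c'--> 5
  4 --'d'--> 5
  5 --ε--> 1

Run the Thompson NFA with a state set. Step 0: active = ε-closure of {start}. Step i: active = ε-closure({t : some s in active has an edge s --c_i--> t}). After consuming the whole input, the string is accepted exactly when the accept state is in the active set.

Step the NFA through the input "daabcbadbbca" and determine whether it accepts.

Answer: REJECT

Steps:
S₀ = ε-closure({0}) = {0,2,4}
'd' @ 1: {1,3,5}  (accept∈set)
'a' @ 2: {}  — dead — no transitions
rest 'abcbadbbca' ignored (set empty)
end set {} — state 1 not in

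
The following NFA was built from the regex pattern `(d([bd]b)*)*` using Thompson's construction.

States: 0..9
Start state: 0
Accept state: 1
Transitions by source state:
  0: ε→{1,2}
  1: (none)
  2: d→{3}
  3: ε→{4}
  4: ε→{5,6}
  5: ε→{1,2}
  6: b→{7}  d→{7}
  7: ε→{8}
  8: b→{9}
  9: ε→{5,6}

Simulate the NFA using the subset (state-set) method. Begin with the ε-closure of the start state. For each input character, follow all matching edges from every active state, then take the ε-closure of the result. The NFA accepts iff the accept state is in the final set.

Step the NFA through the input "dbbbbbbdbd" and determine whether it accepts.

Answer: ACCEPT

Trace:
initial (ε-close {0}): {0,1,2}
'd' @ 1: {1,2,3,4,5,6}  (accept∈set)
'b' @ 2: {7,8}
'b' @ 3: {1,2,5,6,9}  (accept∈set)
'b' @ 4: {7,8}
'b' @ 5: {1,2,5,6,9}  (accept∈set)
'b' @ 6: {7,8}
'b' @ 7: {1,2,5,6,9}  (accept∈set)
'd' @ 8: {1,2,3,4,5,6,7,8}  (accept∈set)
'b' @ 9: {1,2,5,6,7,8,9}  (accept∈set)
'd' @ 10: {1,2,3,4,5,6,7,8}  (accept∈set)
end set {1,2,3,4,5,6,7,8} — state 1 in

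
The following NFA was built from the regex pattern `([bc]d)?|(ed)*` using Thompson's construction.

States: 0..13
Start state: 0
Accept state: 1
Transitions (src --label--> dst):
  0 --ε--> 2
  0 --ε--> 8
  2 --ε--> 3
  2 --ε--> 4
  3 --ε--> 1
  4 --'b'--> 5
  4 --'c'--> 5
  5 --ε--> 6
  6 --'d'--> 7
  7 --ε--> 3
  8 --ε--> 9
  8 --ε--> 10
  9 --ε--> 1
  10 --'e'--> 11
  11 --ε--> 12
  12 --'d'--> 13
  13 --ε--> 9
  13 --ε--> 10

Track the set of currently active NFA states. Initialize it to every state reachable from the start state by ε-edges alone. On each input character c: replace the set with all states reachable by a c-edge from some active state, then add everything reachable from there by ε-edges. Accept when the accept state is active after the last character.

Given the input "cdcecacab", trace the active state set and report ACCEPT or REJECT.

S₀ = ε-closure({0}) = {0,1,2,3,4,8,9,10}
'c' @ 1: {5,6}
'd' @ 2: {1,3,7}  ✓accept
'c' @ 3: {}  — dead — no transitions
rest 'ecacab' ignored (set empty)
after full input: {}  (accept=1 not in)

Answer: REJECT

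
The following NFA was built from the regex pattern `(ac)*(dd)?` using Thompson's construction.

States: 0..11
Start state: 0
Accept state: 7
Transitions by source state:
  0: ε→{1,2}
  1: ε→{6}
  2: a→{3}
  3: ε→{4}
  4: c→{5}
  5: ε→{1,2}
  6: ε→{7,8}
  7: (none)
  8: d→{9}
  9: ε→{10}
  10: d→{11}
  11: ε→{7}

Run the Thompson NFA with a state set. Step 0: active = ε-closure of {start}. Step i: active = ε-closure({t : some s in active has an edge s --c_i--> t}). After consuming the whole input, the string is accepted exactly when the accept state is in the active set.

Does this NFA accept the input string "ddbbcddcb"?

Answer: REJECT

Trace:
initial (ε-close {0}): {0,1,2,6,7,8}
'd' @ 1: {9,10}
'd' @ 2: {7,11}  (accept∈set)
'b' @ 3: {}  — dead — no transitions
rest 'bcddcb' ignored (set empty)
after full input: {}  (accept=7 not in)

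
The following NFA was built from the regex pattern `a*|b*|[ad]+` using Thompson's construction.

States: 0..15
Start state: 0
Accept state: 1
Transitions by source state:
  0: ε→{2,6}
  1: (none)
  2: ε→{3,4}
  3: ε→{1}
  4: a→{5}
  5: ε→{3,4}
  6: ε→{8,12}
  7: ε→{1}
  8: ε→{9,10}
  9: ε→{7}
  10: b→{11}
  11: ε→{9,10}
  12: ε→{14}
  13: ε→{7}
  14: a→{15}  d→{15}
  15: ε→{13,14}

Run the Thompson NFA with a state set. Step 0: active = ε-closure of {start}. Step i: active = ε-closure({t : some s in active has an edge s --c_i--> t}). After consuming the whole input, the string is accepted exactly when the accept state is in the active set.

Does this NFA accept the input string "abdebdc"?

Answer: REJECT

Derivation:
start: ε-closure({0}) = {0,1,2,3,4,6,7,8,9,10,12,14}
'a' @ 1: {1,3,4,5,7,13,14,15}  (accept∈set)
'b' @ 2: {}  — state set empty
rest 'debdc' ignored (set empty)
after full input: {}  (accept=1 not in)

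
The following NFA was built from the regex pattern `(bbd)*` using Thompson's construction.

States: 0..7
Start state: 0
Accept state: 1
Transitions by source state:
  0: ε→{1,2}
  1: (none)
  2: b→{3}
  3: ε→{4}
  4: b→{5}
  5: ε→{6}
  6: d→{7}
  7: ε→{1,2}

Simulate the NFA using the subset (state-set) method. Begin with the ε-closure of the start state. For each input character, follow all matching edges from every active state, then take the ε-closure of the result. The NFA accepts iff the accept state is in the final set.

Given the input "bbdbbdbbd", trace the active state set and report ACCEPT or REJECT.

Answer: ACCEPT

Derivation:
initial (ε-close {0}): {0,1,2}
'b' @ 1: {3,4}
'b' @ 2: {5,6}
'd' @ 3: {1,2,7}  (accept∈set)
'b' @ 4: {3,4}
'b' @ 5: {5,6}
'd' @ 6: {1,2,7}  (accept∈set)
'b' @ 7: {3,4}
'b' @ 8: {5,6}
'd' @ 9: {1,2,7}  (accept∈set)
after full input: {1,2,7}  (accept=1 in)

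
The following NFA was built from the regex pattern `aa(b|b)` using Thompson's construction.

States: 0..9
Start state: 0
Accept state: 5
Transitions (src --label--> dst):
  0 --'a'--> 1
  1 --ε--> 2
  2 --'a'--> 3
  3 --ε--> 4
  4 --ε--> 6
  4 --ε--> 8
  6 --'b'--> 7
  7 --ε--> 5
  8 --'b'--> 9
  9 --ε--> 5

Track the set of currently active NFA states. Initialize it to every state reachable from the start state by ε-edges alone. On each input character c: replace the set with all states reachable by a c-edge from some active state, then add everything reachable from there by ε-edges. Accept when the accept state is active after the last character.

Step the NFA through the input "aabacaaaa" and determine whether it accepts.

Answer: REJECT

Steps:
initial (ε-close {0}): {0}
'a' @ 1: {1,2}
'a' @ 2: {3,4,6,8}
'b' @ 3: {5,7,9}  ✓accept
'a' @ 4: {}  — dead — no transitions
rest 'caaaa' ignored (set empty)
final: {}; accept 5 not in set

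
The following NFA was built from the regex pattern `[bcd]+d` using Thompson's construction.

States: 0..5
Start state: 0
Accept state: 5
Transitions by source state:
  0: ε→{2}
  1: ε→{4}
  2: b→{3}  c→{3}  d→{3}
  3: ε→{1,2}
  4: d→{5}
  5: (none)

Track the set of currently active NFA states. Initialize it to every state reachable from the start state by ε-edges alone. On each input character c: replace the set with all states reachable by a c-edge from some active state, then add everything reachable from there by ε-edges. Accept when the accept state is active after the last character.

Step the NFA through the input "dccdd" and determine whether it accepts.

S₀ = ε-closure({0}) = {0,2}
'd' @ 1: {1,2,3,4}
'c' @ 2: {1,2,3,4}
'c' @ 3: {1,2,3,4}
'd' @ 4: {1,2,3,4,5}  (accept∈set)
'd' @ 5: {1,2,3,4,5}  (accept∈set)
end set {1,2,3,4,5} — state 5 in

Answer: ACCEPT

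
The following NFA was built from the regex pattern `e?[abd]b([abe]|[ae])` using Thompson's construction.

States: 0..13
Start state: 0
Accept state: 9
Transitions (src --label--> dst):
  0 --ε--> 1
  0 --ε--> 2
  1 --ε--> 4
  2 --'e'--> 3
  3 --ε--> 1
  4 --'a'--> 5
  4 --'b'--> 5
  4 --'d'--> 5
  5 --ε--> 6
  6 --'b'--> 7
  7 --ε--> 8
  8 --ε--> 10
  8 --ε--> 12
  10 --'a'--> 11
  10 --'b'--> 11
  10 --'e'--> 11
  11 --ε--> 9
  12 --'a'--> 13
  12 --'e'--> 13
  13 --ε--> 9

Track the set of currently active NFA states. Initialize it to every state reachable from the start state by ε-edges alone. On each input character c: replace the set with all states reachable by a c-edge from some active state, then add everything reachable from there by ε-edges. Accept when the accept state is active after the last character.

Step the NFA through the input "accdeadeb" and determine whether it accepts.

start: ε-closure({0}) = {0,1,2,4}
'a' @ 1: {5,6}
'c' @ 2: {}  — dead — no transitions
rest 'cdeadeb' ignored (set empty)
end set {} — state 9 not in

Answer: REJECT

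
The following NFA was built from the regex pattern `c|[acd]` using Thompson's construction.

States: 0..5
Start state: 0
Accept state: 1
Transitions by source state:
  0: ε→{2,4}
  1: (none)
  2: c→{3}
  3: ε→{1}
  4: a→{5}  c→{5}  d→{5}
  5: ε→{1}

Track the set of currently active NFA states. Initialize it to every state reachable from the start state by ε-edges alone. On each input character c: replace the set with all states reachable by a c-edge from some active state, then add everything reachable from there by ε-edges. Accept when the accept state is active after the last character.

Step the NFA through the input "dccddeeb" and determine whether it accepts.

start: ε-closure({0}) = {0,2,4}
'd' @ 1: {1,5}  [accepting]
'c' @ 2: {}  — dead — no transitions
rest 'cddeeb' ignored (set empty)
after full input: {}  (accept=1 not in)

Answer: REJECT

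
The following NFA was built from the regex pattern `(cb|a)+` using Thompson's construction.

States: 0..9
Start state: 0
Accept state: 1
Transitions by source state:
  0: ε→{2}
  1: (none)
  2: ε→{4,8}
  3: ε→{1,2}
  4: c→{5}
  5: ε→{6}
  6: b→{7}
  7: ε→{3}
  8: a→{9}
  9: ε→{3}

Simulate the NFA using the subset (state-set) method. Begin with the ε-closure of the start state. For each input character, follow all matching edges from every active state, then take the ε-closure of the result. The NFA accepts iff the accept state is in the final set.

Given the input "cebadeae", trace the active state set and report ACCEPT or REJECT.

initial (ε-close {0}): {0,2,4,8}
'c' @ 1: {5,6}
'e' @ 2: {}  — dead — no transitions
rest 'badeae' ignored (set empty)
end set {} — state 1 not in

Answer: REJECT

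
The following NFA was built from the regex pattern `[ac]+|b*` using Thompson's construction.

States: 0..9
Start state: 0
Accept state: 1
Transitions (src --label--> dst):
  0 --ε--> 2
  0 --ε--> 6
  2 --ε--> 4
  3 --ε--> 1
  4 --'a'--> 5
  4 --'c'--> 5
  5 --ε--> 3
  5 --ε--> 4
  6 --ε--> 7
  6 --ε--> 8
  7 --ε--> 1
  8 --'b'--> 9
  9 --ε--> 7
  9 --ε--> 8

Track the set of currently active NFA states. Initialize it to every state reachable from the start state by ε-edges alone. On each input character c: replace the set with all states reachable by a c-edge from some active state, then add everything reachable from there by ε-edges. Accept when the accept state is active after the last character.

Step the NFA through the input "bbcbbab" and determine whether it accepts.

Answer: REJECT

Steps:
initial (ε-close {0}): {0,1,2,4,6,7,8}
'b' @ 1: {1,7,8,9}  (accept∈set)
'b' @ 2: {1,7,8,9}  (accept∈set)
'c' @ 3: {}  — dead — no transitions
rest 'bbab' ignored (set empty)
final: {}; accept 1 not in set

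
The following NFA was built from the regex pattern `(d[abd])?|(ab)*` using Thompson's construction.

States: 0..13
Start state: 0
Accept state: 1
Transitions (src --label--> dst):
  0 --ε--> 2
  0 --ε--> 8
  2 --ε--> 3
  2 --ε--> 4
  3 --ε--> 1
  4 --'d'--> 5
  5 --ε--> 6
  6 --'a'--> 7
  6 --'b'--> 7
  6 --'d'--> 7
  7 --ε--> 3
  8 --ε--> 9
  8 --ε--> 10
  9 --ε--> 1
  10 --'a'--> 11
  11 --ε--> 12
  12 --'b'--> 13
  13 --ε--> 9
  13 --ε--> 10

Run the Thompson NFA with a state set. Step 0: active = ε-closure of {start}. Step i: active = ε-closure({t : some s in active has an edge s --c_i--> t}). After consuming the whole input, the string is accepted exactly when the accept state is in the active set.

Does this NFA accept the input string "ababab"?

S₀ = ε-closure({0}) = {0,1,2,3,4,8,9,10}
'a' @ 1: {11,12}
'b' @ 2: {1,9,10,13}  ✓accept
'a' @ 3: {11,12}
'b' @ 4: {1,9,10,13}  ✓accept
'a' @ 5: {11,12}
'b' @ 6: {1,9,10,13}  ✓accept
after full input: {1,9,10,13}  (accept=1 in)

Answer: ACCEPT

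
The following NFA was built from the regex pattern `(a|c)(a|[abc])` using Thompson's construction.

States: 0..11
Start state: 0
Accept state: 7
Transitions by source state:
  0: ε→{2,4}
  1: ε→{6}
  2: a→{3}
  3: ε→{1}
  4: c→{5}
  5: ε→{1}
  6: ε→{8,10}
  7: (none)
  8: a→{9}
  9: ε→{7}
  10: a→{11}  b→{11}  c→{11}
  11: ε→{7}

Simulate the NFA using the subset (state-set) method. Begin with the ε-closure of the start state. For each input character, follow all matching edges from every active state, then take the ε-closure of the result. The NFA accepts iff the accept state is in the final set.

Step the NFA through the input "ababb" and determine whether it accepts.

start: ε-closure({0}) = {0,2,4}
'a' @ 1: {1,3,6,8,10}
'b' @ 2: {7,11}  ✓accept
'a' @ 3: {}  — no active states
rest 'bb' ignored (set empty)
end set {} — state 7 not in

Answer: REJECT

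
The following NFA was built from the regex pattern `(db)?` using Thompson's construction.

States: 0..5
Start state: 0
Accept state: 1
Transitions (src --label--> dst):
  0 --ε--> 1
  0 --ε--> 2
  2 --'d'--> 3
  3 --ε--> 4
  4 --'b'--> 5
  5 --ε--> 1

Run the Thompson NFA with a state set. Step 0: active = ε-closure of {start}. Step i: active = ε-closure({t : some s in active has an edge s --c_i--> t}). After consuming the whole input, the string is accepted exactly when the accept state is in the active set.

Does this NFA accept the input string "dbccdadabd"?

Answer: REJECT

Steps:
S₀ = ε-closure({0}) = {0,1,2}
'd' @ 1: {3,4}
'b' @ 2: {1,5}  [accepting]
'c' @ 3: {}  — no active states
rest 'cdadabd' ignored (set empty)
final: {}; accept 1 not in set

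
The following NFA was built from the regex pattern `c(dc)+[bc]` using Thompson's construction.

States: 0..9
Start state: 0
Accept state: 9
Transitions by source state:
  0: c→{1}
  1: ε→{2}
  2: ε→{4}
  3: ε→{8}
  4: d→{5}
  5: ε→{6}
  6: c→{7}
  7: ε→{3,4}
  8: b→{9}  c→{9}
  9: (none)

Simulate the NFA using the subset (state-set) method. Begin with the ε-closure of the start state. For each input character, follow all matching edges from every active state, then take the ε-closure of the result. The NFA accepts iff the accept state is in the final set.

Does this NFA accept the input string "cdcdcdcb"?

S₀ = ε-closure({0}) = {0}
'c' @ 1: {1,2,4}
'd' @ 2: {5,6}
'c' @ 3: {3,4,7,8}
'd' @ 4: {5,6}
'c' @ 5: {3,4,7,8}
'd' @ 6: {5,6}
'c' @ 7: {3,4,7,8}
'b' @ 8: {9}  [accepting]
end set {9} — state 9 in

Answer: ACCEPT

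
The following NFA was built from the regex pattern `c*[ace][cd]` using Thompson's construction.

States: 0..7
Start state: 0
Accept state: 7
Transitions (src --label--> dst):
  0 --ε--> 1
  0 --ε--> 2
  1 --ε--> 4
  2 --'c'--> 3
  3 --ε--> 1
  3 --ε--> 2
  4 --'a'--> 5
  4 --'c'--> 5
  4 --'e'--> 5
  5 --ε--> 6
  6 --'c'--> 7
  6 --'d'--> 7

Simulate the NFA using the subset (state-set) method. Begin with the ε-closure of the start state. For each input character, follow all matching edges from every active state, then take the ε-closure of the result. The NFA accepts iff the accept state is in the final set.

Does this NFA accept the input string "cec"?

start: ε-closure({0}) = {0,1,2,4}
'c' @ 1: {1,2,3,4,5,6}
'e' @ 2: {5,6}
'c' @ 3: {7}  ✓accept
after full input: {7}  (accept=7 in)

Answer: ACCEPT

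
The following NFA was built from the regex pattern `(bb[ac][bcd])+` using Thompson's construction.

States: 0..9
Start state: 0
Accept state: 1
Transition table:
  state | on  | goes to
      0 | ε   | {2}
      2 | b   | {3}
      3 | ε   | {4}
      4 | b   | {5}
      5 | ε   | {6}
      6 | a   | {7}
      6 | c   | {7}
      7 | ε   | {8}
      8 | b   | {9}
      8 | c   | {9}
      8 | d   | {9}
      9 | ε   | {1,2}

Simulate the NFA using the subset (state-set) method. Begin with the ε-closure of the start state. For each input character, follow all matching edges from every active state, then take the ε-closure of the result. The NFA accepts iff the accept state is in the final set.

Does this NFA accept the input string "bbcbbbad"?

start: ε-closure({0}) = {0,2}
'b' @ 1: {3,4}
'b' @ 2: {5,6}
'c' @ 3: {7,8}
'b' @ 4: {1,2,9}  [accepting]
'b' @ 5: {3,4}
'b' @ 6: {5,6}
'a' @ 7: {7,8}
'd' @ 8: {1,2,9}  [accepting]
final: {1,2,9}; accept 1 in set

Answer: ACCEPT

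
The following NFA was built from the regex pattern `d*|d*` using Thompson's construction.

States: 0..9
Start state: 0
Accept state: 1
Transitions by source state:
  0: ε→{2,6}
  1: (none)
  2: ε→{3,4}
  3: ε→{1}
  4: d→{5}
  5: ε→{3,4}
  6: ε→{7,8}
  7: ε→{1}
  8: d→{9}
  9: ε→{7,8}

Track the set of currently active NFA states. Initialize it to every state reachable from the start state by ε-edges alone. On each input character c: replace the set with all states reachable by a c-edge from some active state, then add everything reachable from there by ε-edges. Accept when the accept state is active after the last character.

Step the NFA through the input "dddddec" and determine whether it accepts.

Answer: REJECT

Steps:
initial (ε-close {0}): {0,1,2,3,4,6,7,8}
'd' @ 1: {1,3,4,5,7,8,9}  [accepting]
'd' @ 2: {1,3,4,5,7,8,9}  [accepting]
'd' @ 3: {1,3,4,5,7,8,9}  [accepting]
'd' @ 4: {1,3,4,5,7,8,9}  [accepting]
'd' @ 5: {1,3,4,5,7,8,9}  [accepting]
'e' @ 6: {}  — dead — no transitions
rest 'c' ignored (set empty)
end set {} — state 1 not in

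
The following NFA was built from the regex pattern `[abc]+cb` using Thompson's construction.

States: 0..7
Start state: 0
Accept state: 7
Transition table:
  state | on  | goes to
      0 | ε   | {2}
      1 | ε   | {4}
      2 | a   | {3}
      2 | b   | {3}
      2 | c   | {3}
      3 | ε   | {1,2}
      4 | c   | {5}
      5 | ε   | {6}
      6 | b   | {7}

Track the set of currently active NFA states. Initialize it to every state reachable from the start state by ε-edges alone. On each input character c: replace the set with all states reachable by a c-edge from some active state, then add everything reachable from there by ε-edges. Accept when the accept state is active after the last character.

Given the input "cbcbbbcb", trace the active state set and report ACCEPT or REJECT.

S₀ = ε-closure({0}) = {0,2}
'c' @ 1: {1,2,3,4}
'b' @ 2: {1,2,3,4}
'c' @ 3: {1,2,3,4,5,6}
'b' @ 4: {1,2,3,4,7}  ✓accept
'b' @ 5: {1,2,3,4}
'b' @ 6: {1,2,3,4}
'c' @ 7: {1,2,3,4,5,6}
'b' @ 8: {1,2,3,4,7}  ✓accept
after full input: {1,2,3,4,7}  (accept=7 in)

Answer: ACCEPT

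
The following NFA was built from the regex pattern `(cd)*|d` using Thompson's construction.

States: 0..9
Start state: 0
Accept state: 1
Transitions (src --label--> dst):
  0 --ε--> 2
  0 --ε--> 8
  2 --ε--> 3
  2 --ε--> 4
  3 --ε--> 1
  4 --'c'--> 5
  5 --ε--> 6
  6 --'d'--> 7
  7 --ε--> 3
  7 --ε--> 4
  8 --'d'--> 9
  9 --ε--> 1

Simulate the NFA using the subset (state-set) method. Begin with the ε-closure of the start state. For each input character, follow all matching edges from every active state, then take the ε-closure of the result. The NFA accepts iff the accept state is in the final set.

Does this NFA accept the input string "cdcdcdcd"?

start: ε-closure({0}) = {0,1,2,3,4,8}
'c' @ 1: {5,6}
'd' @ 2: {1,3,4,7}  [accepting]
'c' @ 3: {5,6}
'd' @ 4: {1,3,4,7}  [accepting]
'c' @ 5: {5,6}
'd' @ 6: {1,3,4,7}  [accepting]
'c' @ 7: {5,6}
'd' @ 8: {1,3,4,7}  [accepting]
after full input: {1,3,4,7}  (accept=1 in)

Answer: ACCEPT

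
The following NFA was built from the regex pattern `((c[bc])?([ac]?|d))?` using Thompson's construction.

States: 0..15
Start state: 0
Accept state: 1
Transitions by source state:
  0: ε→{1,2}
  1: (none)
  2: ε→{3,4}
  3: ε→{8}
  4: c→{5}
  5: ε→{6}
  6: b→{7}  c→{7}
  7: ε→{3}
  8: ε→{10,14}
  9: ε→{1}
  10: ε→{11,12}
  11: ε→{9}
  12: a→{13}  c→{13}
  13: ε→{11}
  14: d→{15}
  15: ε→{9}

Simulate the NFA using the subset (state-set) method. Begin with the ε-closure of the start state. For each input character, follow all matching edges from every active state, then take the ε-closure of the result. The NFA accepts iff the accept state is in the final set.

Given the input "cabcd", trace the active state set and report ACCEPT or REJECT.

Answer: REJECT

Trace:
S₀ = ε-closure({0}) = {0,1,2,3,4,8,9,10,11,12,14}
'c' @ 1: {1,5,6,9,11,13}  [accepting]
'a' @ 2: {}  — dead — no transitions
rest 'bcd' ignored (set empty)
after full input: {}  (accept=1 not in)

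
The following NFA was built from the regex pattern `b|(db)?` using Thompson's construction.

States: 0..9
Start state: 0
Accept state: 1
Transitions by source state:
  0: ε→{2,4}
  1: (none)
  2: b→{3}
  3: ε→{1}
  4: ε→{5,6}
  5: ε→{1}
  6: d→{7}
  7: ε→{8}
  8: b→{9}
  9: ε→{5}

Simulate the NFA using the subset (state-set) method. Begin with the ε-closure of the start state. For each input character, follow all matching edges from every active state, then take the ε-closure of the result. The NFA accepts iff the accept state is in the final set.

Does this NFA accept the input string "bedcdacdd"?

start: ε-closure({0}) = {0,1,2,4,5,6}
'b' @ 1: {1,3}  ✓accept
'e' @ 2: {}  — state set empty
rest 'dcdacdd' ignored (set empty)
final: {}; accept 1 not in set

Answer: REJECT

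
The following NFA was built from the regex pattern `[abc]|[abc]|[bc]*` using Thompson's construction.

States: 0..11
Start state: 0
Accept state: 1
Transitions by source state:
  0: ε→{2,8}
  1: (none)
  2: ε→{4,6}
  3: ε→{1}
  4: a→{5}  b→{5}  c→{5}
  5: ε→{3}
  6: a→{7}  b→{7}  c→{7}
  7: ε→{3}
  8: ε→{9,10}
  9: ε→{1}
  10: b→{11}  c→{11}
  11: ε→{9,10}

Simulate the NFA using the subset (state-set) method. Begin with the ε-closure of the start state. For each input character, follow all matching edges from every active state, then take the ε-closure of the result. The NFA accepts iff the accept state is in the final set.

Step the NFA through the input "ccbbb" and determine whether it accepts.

Answer: ACCEPT

Derivation:
initial (ε-close {0}): {0,1,2,4,6,8,9,10}
'c' @ 1: {1,3,5,7,9,10,11}  ✓accept
'c' @ 2: {1,9,10,11}  ✓accept
'b' @ 3: {1,9,10,11}  ✓accept
'b' @ 4: {1,9,10,11}  ✓accept
'b' @ 5: {1,9,10,11}  ✓accept
after full input: {1,9,10,11}  (accept=1 in)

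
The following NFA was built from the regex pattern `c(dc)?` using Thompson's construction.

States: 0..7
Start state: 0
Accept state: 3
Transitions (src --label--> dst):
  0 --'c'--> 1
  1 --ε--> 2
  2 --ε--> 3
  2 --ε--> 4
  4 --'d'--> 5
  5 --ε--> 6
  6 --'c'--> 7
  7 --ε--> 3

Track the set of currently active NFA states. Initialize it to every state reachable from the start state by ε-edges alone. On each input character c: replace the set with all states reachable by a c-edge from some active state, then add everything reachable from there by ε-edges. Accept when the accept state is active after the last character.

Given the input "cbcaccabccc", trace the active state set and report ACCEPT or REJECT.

S₀ = ε-closure({0}) = {0}
'c' @ 1: {1,2,3,4}  ✓accept
'b' @ 2: {}  — state set empty
rest 'caccabccc' ignored (set empty)
end set {} — state 3 not in

Answer: REJECT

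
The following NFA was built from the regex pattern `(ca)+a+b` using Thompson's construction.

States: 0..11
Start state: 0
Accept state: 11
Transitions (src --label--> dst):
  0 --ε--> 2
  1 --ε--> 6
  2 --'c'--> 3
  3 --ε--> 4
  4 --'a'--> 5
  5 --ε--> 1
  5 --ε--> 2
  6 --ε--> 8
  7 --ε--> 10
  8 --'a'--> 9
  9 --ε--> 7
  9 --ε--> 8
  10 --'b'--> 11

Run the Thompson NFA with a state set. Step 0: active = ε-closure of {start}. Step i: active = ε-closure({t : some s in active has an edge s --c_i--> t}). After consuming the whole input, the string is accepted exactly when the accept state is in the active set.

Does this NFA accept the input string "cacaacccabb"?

Answer: REJECT

Trace:
start: ε-closure({0}) = {0,2}
'c' @ 1: {3,4}
'a' @ 2: {1,2,5,6,8}
'c' @ 3: {3,4}
'a' @ 4: {1,2,5,6,8}
'a' @ 5: {7,8,9,10}
'c' @ 6: {}  — dead — no transitions
rest 'ccabb' ignored (set empty)
final: {}; accept 11 not in set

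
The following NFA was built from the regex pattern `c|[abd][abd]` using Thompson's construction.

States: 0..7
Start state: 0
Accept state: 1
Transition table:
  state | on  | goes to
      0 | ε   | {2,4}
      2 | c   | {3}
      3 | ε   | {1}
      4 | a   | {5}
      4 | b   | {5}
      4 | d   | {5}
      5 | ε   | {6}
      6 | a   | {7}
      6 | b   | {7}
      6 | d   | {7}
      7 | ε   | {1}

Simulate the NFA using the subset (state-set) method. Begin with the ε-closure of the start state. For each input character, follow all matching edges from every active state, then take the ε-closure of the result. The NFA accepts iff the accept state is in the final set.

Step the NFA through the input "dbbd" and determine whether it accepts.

Answer: REJECT

Trace:
initial (ε-close {0}): {0,2,4}
'd' @ 1: {5,6}
'b' @ 2: {1,7}  ✓accept
'b' @ 3: {}  — dead — no transitions
rest 'd' ignored (set empty)
final: {}; accept 1 not in set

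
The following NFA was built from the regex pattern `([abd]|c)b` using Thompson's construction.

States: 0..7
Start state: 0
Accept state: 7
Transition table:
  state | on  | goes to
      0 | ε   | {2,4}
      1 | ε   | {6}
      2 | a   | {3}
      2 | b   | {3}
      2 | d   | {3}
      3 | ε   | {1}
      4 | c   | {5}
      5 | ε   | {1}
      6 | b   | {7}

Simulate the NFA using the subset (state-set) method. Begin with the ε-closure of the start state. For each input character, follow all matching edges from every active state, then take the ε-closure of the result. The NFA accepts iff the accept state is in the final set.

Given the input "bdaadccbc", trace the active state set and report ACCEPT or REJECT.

S₀ = ε-closure({0}) = {0,2,4}
'b' @ 1: {1,3,6}
'd' @ 2: {}  — dead — no transitions
rest 'aadccbc' ignored (set empty)
final: {}; accept 7 not in set

Answer: REJECT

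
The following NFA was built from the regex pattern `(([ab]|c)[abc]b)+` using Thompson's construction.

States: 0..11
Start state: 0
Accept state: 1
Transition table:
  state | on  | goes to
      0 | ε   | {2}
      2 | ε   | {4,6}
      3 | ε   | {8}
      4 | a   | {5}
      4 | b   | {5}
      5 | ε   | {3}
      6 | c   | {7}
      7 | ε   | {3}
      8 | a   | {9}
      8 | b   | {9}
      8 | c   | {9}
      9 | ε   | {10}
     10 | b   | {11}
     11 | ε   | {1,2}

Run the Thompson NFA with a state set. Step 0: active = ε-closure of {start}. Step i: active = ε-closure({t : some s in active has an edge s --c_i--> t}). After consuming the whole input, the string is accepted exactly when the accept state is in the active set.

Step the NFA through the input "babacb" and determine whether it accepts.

Answer: ACCEPT

Steps:
start: ε-closure({0}) = {0,2,4,6}
'b' @ 1: {3,5,8}
'a' @ 2: {9,10}
'b' @ 3: {1,2,4,6,11}  ✓accept
'a' @ 4: {3,5,8}
'c' @ 5: {9,10}
'b' @ 6: {1,2,4,6,11}  ✓accept
after full input: {1,2,4,6,11}  (accept=1 in)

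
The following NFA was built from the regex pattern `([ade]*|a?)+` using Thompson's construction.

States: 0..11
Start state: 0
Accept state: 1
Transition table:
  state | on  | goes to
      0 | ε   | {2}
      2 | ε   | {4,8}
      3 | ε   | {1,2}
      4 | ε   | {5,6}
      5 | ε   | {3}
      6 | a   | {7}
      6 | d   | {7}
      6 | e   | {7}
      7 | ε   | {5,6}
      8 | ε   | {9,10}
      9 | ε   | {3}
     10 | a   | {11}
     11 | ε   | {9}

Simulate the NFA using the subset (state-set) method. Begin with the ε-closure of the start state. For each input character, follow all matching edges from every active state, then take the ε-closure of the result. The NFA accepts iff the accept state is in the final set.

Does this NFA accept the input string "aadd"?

initial (ε-close {0}): {0,1,2,3,4,5,6,8,9,10}
'a' @ 1: {1,2,3,4,5,6,7,8,9,10,11}  ✓accept
'a' @ 2: {1,2,3,4,5,6,7,8,9,10,11}  ✓accept
'd' @ 3: {1,2,3,4,5,6,7,8,9,10}  ✓accept
'd' @ 4: {1,2,3,4,5,6,7,8,9,10}  ✓accept
after full input: {1,2,3,4,5,6,7,8,9,10}  (accept=1 in)

Answer: ACCEPT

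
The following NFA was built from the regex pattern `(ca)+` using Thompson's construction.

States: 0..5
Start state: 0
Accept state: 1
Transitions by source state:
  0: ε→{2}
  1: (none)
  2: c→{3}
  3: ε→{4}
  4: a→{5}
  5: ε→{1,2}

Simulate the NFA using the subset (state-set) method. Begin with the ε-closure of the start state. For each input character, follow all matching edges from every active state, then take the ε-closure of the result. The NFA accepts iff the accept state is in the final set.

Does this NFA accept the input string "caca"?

Answer: ACCEPT

Steps:
S₀ = ε-closure({0}) = {0,2}
'c' @ 1: {3,4}
'a' @ 2: {1,2,5}  (accept∈set)
'c' @ 3: {3,4}
'a' @ 4: {1,2,5}  (accept∈set)
after full input: {1,2,5}  (accept=1 in)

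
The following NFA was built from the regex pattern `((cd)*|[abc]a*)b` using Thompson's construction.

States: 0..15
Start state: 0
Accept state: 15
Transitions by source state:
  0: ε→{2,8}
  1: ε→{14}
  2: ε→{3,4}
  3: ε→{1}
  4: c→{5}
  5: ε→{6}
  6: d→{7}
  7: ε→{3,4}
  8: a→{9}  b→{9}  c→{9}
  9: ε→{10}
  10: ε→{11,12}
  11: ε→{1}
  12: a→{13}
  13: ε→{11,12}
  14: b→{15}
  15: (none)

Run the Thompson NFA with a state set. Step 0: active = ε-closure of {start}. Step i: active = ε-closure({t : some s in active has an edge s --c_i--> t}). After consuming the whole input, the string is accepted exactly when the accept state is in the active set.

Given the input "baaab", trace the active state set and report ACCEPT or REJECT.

Answer: ACCEPT

Derivation:
initial (ε-close {0}): {0,1,2,3,4,8,14}
'b' @ 1: {1,9,10,11,12,14,15}  [accepting]
'a' @ 2: {1,11,12,13,14}
'a' @ 3: {1,11,12,13,14}
'a' @ 4: {1,11,12,13,14}
'b' @ 5: {15}  [accepting]
final: {15}; accept 15 in set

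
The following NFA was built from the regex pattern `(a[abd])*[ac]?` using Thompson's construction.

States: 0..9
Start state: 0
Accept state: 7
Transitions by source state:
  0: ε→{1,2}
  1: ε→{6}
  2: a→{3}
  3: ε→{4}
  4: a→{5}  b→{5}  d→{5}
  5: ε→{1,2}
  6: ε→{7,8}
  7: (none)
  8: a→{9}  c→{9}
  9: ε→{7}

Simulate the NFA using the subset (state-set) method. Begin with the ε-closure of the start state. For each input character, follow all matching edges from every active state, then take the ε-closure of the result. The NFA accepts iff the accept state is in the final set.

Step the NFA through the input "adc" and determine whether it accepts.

Answer: ACCEPT

Derivation:
start: ε-closure({0}) = {0,1,2,6,7,8}
'a' @ 1: {3,4,7,9}  ✓accept
'd' @ 2: {1,2,5,6,7,8}  ✓accept
'c' @ 3: {7,9}  ✓accept
end set {7,9} — state 7 in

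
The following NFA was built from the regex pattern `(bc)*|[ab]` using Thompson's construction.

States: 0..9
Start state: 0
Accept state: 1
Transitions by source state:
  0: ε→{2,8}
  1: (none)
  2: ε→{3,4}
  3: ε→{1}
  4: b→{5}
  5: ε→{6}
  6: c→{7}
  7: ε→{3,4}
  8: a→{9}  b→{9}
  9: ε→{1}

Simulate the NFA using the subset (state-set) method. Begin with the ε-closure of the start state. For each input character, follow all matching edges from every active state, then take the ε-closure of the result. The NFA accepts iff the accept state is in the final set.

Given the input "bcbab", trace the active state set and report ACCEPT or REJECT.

S₀ = ε-closure({0}) = {0,1,2,3,4,8}
'b' @ 1: {1,5,6,9}  (accept∈set)
'c' @ 2: {1,3,4,7}  (accept∈set)
'b' @ 3: {5,6}
'a' @ 4: {}  — state set empty
rest 'b' ignored (set empty)
final: {}; accept 1 not in set

Answer: REJECT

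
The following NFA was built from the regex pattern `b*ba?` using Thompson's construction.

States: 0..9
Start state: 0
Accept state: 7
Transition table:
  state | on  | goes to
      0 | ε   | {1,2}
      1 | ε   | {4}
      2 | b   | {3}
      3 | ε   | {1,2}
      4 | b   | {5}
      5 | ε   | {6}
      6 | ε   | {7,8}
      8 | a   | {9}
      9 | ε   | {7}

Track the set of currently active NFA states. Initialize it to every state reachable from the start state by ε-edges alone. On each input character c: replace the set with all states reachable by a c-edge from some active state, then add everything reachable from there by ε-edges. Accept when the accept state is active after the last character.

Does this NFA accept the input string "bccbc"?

S₀ = ε-closure({0}) = {0,1,2,4}
'b' @ 1: {1,2,3,4,5,6,7,8}  [accepting]
'c' @ 2: {}  — no active states
rest 'cbc' ignored (set empty)
after full input: {}  (accept=7 not in)

Answer: REJECT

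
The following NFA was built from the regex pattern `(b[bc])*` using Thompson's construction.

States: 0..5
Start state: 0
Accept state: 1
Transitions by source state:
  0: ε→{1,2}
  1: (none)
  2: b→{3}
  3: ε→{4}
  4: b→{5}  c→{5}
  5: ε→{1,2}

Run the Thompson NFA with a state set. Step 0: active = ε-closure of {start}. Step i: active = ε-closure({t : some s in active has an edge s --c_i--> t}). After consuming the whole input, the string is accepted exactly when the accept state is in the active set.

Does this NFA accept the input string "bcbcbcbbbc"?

initial (ε-close {0}): {0,1,2}
'b' @ 1: {3,4}
'c' @ 2: {1,2,5}  [accepting]
'b' @ 3: {3,4}
'c' @ 4: {1,2,5}  [accepting]
'b' @ 5: {3,4}
'c' @ 6: {1,2,5}  [accepting]
'b' @ 7: {3,4}
'b' @ 8: {1,2,5}  [accepting]
'b' @ 9: {3,4}
'c' @ 10: {1,2,5}  [accepting]
end set {1,2,5} — state 1 in

Answer: ACCEPT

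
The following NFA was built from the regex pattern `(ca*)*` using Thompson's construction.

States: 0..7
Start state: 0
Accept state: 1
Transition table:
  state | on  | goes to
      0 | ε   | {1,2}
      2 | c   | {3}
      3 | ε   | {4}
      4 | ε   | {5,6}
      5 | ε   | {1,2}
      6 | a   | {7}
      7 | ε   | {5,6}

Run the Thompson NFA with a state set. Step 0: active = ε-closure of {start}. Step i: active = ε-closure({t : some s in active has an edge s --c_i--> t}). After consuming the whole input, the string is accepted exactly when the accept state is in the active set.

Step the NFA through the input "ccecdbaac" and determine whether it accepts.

Answer: REJECT

Derivation:
initial (ε-close {0}): {0,1,2}
'c' @ 1: {1,2,3,4,5,6}  (accept∈set)
'c' @ 2: {1,2,3,4,5,6}  (accept∈set)
'e' @ 3: {}  — state set empty
rest 'cdbaac' ignored (set empty)
final: {}; accept 1 not in set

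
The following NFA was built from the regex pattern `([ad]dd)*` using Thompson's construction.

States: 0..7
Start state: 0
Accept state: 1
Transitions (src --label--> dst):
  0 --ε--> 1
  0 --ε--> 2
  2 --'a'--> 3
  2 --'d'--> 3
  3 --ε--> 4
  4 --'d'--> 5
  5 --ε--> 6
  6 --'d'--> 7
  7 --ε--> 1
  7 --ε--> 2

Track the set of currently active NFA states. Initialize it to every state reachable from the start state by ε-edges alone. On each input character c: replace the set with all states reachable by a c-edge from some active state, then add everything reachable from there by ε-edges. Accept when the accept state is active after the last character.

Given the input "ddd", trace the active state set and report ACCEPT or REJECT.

Answer: ACCEPT

Derivation:
start: ε-closure({0}) = {0,1,2}
'd' @ 1: {3,4}
'd' @ 2: {5,6}
'd' @ 3: {1,2,7}  [accepting]
final: {1,2,7}; accept 1 in set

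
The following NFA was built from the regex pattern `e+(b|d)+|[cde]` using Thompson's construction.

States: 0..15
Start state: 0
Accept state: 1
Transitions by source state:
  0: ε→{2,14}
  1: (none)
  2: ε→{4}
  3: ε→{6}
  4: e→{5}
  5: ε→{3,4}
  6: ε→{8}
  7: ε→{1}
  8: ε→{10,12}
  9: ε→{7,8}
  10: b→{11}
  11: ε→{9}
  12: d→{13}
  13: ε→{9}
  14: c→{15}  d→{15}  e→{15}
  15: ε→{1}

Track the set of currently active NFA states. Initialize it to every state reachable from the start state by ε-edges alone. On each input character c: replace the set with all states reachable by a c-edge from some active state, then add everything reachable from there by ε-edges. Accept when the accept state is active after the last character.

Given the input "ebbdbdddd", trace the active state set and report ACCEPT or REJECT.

S₀ = ε-closure({0}) = {0,2,4,14}
'e' @ 1: {1,3,4,5,6,8,10,12,15}  ✓accept
'b' @ 2: {1,7,8,9,10,11,12}  ✓accept
'b' @ 3: {1,7,8,9,10,11,12}  ✓accept
'd' @ 4: {1,7,8,9,10,12,13}  ✓accept
'b' @ 5: {1,7,8,9,10,11,12}  ✓accept
'd' @ 6: {1,7,8,9,10,12,13}  ✓accept
'd' @ 7: {1,7,8,9,10,12,13}  ✓accept
'd' @ 8: {1,7,8,9,10,12,13}  ✓accept
'd' @ 9: {1,7,8,9,10,12,13}  ✓accept
final: {1,7,8,9,10,12,13}; accept 1 in set

Answer: ACCEPT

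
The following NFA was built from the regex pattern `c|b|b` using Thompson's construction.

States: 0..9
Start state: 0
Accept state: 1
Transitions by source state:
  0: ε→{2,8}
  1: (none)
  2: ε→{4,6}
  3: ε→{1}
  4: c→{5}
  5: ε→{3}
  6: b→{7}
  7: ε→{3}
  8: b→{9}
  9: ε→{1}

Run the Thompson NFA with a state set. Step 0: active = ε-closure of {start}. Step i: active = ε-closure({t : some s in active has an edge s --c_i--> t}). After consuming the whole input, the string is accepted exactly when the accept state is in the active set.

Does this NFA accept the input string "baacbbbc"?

Answer: REJECT

Steps:
S₀ = ε-closure({0}) = {0,2,4,6,8}
'b' @ 1: {1,3,7,9}  [accepting]
'a' @ 2: {}  — state set empty
rest 'acbbbc' ignored (set empty)
end set {} — state 1 not in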